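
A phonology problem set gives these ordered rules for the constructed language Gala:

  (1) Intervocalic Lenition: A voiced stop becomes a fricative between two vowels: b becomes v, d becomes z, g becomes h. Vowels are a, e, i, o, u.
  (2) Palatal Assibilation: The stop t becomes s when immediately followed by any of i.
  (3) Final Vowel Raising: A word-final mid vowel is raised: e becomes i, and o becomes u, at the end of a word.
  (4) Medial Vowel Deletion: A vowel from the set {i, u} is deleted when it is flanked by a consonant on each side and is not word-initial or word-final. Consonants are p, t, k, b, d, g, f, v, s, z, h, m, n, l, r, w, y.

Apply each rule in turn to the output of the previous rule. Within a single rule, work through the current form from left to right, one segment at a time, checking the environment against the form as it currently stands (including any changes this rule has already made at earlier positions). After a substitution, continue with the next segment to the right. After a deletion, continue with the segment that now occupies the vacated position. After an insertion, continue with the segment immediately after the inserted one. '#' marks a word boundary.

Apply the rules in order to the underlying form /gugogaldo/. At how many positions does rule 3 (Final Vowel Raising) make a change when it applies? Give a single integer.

(1) Intervocalic Lenition: [gugogaldo] → [guhohaldo]
(2) Palatal Assibilation: no change — [guhohaldo]
(3) Final Vowel Raising: [guhohaldo] → [guhohaldu]
(4) Medial Vowel Deletion: [guhohaldu] → [ghohaldu]
Rule 3 changed 1 position(s).

1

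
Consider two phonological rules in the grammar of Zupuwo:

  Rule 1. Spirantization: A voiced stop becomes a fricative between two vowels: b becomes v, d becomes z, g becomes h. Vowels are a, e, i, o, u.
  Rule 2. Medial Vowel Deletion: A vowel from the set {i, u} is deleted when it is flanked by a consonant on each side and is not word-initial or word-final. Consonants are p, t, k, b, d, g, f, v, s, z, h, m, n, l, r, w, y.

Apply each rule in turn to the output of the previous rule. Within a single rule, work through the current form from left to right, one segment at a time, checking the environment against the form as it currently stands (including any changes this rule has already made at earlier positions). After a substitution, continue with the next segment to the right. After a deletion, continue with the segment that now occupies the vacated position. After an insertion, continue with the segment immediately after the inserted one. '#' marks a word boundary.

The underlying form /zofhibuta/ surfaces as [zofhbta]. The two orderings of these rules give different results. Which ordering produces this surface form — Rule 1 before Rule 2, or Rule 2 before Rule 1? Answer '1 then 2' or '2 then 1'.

2 then 1

Order 1 then 2:
  1 Spirantization: [zofhibuta] → [zofhivuta]
  2 Medial Vowel Deletion: [zofhivuta] → [zofhvta]
  result: [zofhvta]
Order 2 then 1:
  2 Medial Vowel Deletion: [zofhibuta] → [zofhbta]
  1 Spirantization: no change — [zofhbta]
  result: [zofhbta]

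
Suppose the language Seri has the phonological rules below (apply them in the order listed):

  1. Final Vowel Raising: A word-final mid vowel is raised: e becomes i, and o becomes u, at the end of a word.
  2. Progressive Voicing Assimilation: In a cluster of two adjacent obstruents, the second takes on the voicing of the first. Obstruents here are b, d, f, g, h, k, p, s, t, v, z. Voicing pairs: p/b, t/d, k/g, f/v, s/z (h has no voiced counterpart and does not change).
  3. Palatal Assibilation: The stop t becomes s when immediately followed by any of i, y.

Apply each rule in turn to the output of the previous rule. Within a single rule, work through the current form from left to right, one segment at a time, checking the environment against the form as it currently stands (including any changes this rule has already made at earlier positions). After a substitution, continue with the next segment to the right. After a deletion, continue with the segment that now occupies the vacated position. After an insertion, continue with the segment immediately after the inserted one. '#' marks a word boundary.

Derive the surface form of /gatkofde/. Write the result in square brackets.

1 Final Vowel Raising: [gatkofde] → [gatkofdi]
2 Progressive Voicing Assimilation: [gatkofdi] → [gatkofti]
3 Palatal Assibilation: [gatkofti] → [gatkofsi]

[gatkofsi]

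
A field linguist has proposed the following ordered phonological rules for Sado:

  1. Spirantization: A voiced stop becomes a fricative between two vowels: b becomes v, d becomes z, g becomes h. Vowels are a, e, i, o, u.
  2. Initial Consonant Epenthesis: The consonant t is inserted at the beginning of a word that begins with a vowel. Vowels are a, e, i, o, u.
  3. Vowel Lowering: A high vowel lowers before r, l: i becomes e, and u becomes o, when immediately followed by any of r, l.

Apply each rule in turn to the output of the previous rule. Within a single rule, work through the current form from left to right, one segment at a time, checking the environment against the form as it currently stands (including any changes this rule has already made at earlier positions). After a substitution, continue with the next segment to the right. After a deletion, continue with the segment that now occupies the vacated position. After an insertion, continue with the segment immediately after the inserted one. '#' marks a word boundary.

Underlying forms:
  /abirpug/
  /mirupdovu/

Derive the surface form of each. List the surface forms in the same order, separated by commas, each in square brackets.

[taverpug], [merupdovu]

/abirpug/:
  1 Spirantization: [abirpug] → [avirpug]
  2 Initial Consonant Epenthesis: [avirpug] → [tavirpug]
  3 Vowel Lowering: [tavirpug] → [taverpug]
/mirupdovu/:
  1 Spirantization: no change — [mirupdovu]
  2 Initial Consonant Epenthesis: no change — [mirupdovu]
  3 Vowel Lowering: [mirupdovu] → [merupdovu]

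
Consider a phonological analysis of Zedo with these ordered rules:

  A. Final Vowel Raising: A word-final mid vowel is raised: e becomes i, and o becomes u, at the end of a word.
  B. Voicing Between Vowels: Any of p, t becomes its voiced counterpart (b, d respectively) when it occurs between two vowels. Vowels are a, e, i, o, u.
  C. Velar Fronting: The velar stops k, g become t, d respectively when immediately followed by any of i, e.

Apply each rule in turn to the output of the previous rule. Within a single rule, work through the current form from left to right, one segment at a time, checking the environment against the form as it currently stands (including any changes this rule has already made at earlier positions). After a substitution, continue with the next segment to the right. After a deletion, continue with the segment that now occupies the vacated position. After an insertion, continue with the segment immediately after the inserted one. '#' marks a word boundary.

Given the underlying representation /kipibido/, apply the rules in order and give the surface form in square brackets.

[tibibidu]

A Final Vowel Raising: [kipibido] → [kipibidu]
B Voicing Between Vowels: [kipibidu] → [kibibidu]
C Velar Fronting: [kibibidu] → [tibibidu]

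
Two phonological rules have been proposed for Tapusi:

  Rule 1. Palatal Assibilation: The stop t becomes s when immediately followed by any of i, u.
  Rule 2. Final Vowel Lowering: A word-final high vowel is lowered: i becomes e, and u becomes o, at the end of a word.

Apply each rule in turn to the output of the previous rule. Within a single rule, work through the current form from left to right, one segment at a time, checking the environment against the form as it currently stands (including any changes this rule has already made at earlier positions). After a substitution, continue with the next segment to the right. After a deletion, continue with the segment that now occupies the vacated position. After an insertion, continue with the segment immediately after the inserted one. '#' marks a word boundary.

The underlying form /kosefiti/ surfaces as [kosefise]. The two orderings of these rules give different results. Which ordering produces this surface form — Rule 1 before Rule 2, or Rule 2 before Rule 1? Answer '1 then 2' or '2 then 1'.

Order 1 then 2:
  1 Palatal Assibilation: [kosefiti] → [kosefisi]
  2 Final Vowel Lowering: [kosefisi] → [kosefise]
  result: [kosefise]
Order 2 then 1:
  2 Final Vowel Lowering: [kosefiti] → [kosefite]
  1 Palatal Assibilation: no change — [kosefite]
  result: [kosefite]

1 then 2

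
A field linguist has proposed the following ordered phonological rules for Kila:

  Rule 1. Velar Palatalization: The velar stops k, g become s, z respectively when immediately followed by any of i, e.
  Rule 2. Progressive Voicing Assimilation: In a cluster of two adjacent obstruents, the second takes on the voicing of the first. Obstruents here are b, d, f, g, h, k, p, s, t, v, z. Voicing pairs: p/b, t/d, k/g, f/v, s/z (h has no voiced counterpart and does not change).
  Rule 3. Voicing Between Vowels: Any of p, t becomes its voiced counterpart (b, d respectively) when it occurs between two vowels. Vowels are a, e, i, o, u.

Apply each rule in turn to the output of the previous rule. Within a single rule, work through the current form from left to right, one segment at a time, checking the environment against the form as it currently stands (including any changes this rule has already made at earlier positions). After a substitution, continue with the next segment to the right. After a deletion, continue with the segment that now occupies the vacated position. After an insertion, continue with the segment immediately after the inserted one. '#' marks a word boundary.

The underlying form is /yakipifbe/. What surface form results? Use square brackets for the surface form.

Rule 1 Velar Palatalization: [yakipifbe] → [yasipifbe]
Rule 2 Progressive Voicing Assimilation: [yasipifbe] → [yasipifpe]
Rule 3 Voicing Between Vowels: [yasipifpe] → [yasibifpe]

[yasibifpe]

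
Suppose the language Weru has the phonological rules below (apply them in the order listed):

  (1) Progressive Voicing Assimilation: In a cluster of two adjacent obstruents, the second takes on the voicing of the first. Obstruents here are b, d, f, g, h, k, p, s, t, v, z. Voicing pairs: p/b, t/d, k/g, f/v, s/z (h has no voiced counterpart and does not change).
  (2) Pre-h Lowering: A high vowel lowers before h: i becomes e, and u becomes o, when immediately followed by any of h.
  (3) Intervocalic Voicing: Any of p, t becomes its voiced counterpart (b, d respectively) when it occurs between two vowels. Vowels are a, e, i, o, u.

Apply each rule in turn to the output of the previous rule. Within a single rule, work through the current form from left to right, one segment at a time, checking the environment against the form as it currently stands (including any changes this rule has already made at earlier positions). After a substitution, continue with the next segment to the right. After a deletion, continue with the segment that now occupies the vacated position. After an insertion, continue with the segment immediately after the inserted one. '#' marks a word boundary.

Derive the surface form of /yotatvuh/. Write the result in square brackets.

(1) Progressive Voicing Assimilation: [yotatvuh] → [yotatfuh]
(2) Pre-h Lowering: [yotatfuh] → [yotatfoh]
(3) Intervocalic Voicing: [yotatfoh] → [yodatfoh]

[yodatfoh]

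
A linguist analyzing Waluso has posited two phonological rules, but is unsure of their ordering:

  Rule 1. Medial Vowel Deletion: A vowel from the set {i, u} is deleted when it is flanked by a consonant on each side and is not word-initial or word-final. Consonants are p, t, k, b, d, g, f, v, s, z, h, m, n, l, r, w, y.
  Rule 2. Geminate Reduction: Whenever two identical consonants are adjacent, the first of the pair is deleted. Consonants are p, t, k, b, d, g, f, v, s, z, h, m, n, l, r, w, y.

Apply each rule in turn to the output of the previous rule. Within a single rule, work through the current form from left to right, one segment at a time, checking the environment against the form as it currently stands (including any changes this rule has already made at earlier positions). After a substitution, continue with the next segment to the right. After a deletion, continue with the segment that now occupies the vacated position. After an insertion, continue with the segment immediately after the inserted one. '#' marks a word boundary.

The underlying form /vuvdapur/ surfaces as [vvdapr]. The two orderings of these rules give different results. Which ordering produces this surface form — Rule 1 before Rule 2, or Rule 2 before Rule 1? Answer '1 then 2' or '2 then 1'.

Order 1 then 2:
  1 Medial Vowel Deletion: [vuvdapur] → [vvdapr]
  2 Geminate Reduction: [vvdapr] → [vdapr]
  result: [vdapr]
Order 2 then 1:
  2 Geminate Reduction: no change — [vuvdapur]
  1 Medial Vowel Deletion: [vuvdapur] → [vvdapr]
  result: [vvdapr]

2 then 1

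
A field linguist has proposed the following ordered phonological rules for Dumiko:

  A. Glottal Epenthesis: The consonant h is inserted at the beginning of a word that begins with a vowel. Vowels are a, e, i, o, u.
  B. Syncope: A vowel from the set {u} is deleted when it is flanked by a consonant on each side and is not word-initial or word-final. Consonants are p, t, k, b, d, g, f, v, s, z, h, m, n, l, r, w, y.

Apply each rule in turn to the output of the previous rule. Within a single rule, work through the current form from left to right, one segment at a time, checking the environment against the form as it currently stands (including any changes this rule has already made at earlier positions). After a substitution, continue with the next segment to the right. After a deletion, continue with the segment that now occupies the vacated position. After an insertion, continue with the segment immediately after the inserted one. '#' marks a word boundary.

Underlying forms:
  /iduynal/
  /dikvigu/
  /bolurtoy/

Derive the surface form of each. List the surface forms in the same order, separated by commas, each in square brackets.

[hidynal], [dikvigu], [bolrtoy]

/iduynal/:
  A Glottal Epenthesis: [iduynal] → [hiduynal]
  B Syncope: [hiduynal] → [hidynal]
/dikvigu/:
  A Glottal Epenthesis: no change — [dikvigu]
  B Syncope: no change — [dikvigu]
/bolurtoy/:
  A Glottal Epenthesis: no change — [bolurtoy]
  B Syncope: [bolurtoy] → [bolrtoy]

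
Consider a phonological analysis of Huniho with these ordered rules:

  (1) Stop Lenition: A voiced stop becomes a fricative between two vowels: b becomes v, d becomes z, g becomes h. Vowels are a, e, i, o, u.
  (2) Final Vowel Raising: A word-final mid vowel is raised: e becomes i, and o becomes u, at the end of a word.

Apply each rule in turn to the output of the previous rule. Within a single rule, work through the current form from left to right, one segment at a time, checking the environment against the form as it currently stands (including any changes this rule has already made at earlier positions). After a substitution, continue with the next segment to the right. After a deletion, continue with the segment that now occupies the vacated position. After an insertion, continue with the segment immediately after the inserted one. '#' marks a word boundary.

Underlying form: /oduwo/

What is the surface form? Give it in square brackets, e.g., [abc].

(1) Stop Lenition: [oduwo] → [ozuwo]
(2) Final Vowel Raising: [ozuwo] → [ozuwu]

[ozuwu]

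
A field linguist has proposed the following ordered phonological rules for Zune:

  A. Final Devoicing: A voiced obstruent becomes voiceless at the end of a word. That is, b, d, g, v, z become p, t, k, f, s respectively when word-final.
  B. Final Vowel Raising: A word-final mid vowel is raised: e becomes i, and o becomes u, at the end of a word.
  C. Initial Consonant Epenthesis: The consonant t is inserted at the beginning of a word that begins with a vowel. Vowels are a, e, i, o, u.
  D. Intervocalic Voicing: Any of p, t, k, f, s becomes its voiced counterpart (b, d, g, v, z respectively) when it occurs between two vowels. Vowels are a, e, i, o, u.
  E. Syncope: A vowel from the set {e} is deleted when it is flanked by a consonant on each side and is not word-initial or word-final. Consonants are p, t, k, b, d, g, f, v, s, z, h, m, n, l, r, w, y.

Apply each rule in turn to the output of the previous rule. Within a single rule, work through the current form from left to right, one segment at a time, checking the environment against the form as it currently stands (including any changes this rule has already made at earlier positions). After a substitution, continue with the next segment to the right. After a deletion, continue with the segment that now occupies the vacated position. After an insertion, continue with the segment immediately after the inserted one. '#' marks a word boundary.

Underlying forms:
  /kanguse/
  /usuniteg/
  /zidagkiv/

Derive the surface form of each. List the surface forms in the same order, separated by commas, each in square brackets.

/kanguse/:
  A Final Devoicing: no change — [kanguse]
  B Final Vowel Raising: [kanguse] → [kangusi]
  C Initial Consonant Epenthesis: no change — [kangusi]
  D Intervocalic Voicing: [kangusi] → [kanguzi]
  E Syncope: no change — [kanguzi]
/usuniteg/:
  A Final Devoicing: [usuniteg] → [usunitek]
  B Final Vowel Raising: no change — [usunitek]
  C Initial Consonant Epenthesis: [usunitek] → [tusunitek]
  D Intervocalic Voicing: [tusunitek] → [tuzunidek]
  E Syncope: [tuzunidek] → [tuzunidk]
/zidagkiv/:
  A Final Devoicing: [zidagkiv] → [zidagkif]
  B Final Vowel Raising: no change — [zidagkif]
  C Initial Consonant Epenthesis: no change — [zidagkif]
  D Intervocalic Voicing: no change — [zidagkif]
  E Syncope: no change — [zidagkif]

[kanguzi], [tuzunidk], [zidagkif]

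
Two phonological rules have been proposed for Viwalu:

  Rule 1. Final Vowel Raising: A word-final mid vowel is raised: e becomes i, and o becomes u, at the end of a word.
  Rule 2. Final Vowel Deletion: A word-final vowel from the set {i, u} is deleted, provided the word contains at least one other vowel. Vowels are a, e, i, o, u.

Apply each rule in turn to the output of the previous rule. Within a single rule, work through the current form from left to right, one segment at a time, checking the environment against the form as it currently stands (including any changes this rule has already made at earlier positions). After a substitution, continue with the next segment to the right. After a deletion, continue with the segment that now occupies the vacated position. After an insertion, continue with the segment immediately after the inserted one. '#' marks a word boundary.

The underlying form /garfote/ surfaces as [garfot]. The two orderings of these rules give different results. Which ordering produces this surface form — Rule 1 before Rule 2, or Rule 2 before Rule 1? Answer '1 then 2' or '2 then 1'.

Order 1 then 2:
  1 Final Vowel Raising: [garfote] → [garfoti]
  2 Final Vowel Deletion: [garfoti] → [garfot]
  result: [garfot]
Order 2 then 1:
  2 Final Vowel Deletion: no change — [garfote]
  1 Final Vowel Raising: [garfote] → [garfoti]
  result: [garfoti]

1 then 2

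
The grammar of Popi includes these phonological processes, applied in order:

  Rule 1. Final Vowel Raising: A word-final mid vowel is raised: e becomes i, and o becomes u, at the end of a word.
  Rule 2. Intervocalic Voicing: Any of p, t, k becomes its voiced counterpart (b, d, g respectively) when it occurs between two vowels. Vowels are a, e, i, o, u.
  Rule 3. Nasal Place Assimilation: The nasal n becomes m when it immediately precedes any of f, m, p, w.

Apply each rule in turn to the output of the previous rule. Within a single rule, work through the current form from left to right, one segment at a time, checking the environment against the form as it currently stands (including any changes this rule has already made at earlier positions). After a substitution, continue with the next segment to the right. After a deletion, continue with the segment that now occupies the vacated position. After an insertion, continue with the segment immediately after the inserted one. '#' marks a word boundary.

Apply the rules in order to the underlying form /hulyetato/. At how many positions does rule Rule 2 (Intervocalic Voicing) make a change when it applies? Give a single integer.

Rule 1 Final Vowel Raising: [hulyetato] → [hulyetatu]
Rule 2 Intervocalic Voicing: [hulyetatu] → [hulyedadu]
Rule 3 Nasal Place Assimilation: no change — [hulyedadu]
Rule Rule 2 changed 2 position(s).

2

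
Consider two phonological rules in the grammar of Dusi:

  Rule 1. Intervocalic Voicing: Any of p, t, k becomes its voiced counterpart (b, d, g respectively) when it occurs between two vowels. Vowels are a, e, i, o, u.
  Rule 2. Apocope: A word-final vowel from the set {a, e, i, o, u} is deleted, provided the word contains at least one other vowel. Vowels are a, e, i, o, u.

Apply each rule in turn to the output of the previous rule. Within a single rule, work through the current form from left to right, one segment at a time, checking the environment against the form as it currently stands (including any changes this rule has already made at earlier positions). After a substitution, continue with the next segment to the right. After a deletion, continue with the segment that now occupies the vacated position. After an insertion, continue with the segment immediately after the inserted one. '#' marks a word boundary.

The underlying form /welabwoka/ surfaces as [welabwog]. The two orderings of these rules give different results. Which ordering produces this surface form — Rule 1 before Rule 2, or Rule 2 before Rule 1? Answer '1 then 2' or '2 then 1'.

1 then 2

Order 1 then 2:
  1 Intervocalic Voicing: [welabwoka] → [welabwoga]
  2 Apocope: [welabwoga] → [welabwog]
  result: [welabwog]
Order 2 then 1:
  2 Apocope: [welabwoka] → [welabwok]
  1 Intervocalic Voicing: no change — [welabwok]
  result: [welabwok]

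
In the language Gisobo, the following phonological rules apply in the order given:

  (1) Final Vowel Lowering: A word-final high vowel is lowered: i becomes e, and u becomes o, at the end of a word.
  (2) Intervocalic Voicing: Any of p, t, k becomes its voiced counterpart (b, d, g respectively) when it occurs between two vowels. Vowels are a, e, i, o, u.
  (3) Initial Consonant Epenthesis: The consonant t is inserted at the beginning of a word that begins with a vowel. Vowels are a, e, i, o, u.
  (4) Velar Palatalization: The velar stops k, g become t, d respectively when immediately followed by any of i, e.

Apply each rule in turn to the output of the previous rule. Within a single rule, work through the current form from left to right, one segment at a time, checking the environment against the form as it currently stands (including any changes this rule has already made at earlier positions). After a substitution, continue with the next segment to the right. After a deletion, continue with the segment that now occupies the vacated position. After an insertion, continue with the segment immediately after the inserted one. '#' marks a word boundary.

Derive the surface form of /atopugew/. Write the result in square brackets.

[tadobudew]

(1) Final Vowel Lowering: no change — [atopugew]
(2) Intervocalic Voicing: [atopugew] → [adobugew]
(3) Initial Consonant Epenthesis: [adobugew] → [tadobugew]
(4) Velar Palatalization: [tadobugew] → [tadobudew]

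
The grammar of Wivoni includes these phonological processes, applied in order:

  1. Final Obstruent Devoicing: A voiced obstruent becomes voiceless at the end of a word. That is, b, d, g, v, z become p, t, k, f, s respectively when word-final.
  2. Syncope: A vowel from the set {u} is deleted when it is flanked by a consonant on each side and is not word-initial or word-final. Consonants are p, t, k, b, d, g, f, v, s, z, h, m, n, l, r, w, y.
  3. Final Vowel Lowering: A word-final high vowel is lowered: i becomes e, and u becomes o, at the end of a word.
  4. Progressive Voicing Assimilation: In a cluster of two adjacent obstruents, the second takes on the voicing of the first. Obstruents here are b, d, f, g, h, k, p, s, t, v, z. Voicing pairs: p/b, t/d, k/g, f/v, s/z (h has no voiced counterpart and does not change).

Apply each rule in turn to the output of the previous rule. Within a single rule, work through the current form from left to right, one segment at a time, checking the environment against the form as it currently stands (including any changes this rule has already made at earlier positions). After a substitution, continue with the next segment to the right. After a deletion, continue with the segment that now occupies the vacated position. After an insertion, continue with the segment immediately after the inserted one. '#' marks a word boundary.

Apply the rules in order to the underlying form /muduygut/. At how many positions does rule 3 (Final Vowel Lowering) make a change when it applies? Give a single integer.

0

1 Final Obstruent Devoicing: no change — [muduygut]
2 Syncope: [muduygut] → [mdygt]
3 Final Vowel Lowering: no change — [mdygt]
4 Progressive Voicing Assimilation: [mdygt] → [mdygd]
Rule 3 changed 0 position(s).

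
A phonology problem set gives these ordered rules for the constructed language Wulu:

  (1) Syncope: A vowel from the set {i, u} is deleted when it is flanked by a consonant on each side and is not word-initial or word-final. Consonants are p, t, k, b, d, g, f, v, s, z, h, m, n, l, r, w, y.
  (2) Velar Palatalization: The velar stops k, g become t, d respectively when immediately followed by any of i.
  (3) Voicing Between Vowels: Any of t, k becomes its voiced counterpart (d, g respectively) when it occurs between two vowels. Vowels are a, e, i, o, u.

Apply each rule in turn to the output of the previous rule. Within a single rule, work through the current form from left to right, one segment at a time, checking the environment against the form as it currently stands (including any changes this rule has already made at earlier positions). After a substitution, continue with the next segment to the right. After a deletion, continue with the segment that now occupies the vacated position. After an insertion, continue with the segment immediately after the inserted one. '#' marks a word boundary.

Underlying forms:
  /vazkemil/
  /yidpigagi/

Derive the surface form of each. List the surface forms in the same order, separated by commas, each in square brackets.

/vazkemil/:
  (1) Syncope: [vazkemil] → [vazkeml]
  (2) Velar Palatalization: no change — [vazkeml]
  (3) Voicing Between Vowels: no change — [vazkeml]
/yidpigagi/:
  (1) Syncope: [yidpigagi] → [ydpgagi]
  (2) Velar Palatalization: [ydpgagi] → [ydpgadi]
  (3) Voicing Between Vowels: no change — [ydpgadi]

[vazkeml], [ydpgadi]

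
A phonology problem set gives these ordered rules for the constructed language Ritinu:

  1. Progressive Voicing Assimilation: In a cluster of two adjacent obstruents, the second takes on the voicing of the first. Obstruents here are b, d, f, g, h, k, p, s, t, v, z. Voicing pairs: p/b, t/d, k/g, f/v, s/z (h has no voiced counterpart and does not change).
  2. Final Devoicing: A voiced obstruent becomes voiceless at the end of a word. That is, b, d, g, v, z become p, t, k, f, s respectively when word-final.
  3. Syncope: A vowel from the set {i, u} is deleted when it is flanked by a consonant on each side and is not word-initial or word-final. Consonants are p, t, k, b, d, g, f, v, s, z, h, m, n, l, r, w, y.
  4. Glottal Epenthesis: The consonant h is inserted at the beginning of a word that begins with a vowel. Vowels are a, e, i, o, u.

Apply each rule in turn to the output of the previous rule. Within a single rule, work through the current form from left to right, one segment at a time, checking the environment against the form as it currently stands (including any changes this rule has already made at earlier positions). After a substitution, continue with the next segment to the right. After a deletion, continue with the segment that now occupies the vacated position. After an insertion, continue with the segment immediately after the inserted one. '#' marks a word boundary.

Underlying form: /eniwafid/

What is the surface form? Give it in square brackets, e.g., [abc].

1 Progressive Voicing Assimilation: no change — [eniwafid]
2 Final Devoicing: [eniwafid] → [eniwafit]
3 Syncope: [eniwafit] → [enwaft]
4 Glottal Epenthesis: [enwaft] → [henwaft]

[henwaft]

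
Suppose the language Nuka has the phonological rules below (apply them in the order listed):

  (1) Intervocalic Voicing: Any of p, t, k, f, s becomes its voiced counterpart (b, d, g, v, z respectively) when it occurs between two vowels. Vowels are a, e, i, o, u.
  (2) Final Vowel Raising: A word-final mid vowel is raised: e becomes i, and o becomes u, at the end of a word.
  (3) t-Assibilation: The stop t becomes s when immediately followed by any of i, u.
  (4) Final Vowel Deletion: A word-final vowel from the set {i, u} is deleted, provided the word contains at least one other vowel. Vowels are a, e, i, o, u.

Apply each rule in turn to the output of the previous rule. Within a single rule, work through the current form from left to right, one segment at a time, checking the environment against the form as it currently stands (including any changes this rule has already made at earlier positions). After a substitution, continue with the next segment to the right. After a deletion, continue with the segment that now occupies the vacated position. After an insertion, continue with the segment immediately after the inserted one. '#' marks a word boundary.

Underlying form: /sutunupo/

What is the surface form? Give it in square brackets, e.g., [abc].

[sudunub]

(1) Intervocalic Voicing: [sutunupo] → [sudunubo]
(2) Final Vowel Raising: [sudunubo] → [sudunubu]
(3) t-Assibilation: no change — [sudunubu]
(4) Final Vowel Deletion: [sudunubu] → [sudunub]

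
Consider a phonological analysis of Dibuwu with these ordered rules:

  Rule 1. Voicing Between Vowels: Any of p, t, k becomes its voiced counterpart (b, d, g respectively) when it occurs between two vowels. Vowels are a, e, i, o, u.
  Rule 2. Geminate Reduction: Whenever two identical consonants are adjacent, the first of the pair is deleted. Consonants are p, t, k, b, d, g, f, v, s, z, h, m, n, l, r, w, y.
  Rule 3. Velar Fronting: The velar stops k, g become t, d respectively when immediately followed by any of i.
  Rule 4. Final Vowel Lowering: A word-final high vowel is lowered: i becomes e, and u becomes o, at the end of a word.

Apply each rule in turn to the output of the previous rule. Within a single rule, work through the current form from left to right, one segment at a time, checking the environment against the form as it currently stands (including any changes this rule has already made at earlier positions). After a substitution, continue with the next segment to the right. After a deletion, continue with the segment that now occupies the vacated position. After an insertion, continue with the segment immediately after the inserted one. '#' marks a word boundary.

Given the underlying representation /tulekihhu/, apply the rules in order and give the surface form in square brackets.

[tulediho]

Rule 1 Voicing Between Vowels: [tulekihhu] → [tulegihhu]
Rule 2 Geminate Reduction: [tulegihhu] → [tulegihu]
Rule 3 Velar Fronting: [tulegihu] → [tuledihu]
Rule 4 Final Vowel Lowering: [tuledihu] → [tulediho]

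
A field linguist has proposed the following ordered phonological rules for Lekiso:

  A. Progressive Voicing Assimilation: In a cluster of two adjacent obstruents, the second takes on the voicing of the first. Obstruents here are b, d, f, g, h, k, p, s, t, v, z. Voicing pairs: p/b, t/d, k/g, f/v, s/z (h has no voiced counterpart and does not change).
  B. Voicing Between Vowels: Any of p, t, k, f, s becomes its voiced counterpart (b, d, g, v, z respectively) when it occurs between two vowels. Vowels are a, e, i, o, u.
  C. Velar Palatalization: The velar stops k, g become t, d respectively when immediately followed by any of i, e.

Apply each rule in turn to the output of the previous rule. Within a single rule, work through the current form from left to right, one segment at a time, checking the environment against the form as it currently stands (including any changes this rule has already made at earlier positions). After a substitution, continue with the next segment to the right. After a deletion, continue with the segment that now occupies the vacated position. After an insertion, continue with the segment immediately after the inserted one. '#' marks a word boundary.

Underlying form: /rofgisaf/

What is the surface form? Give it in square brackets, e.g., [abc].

A Progressive Voicing Assimilation: [rofgisaf] → [rofkisaf]
B Voicing Between Vowels: [rofkisaf] → [rofkizaf]
C Velar Palatalization: [rofkizaf] → [roftizaf]

[roftizaf]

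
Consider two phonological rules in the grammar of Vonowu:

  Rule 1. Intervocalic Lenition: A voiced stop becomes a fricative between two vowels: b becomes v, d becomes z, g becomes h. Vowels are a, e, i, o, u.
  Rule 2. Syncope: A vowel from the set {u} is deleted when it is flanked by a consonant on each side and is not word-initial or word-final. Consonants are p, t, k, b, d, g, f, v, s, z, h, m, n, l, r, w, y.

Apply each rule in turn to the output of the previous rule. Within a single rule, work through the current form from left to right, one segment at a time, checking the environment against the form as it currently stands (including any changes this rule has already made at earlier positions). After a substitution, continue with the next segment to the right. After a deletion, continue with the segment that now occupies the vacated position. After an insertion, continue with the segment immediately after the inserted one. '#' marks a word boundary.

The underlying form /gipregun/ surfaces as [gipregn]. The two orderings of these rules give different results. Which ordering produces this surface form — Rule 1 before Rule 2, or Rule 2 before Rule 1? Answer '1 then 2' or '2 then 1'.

Order 1 then 2:
  1 Intervocalic Lenition: [gipregun] → [giprehun]
  2 Syncope: [giprehun] → [giprehn]
  result: [giprehn]
Order 2 then 1:
  2 Syncope: [gipregun] → [gipregn]
  1 Intervocalic Lenition: no change — [gipregn]
  result: [gipregn]

2 then 1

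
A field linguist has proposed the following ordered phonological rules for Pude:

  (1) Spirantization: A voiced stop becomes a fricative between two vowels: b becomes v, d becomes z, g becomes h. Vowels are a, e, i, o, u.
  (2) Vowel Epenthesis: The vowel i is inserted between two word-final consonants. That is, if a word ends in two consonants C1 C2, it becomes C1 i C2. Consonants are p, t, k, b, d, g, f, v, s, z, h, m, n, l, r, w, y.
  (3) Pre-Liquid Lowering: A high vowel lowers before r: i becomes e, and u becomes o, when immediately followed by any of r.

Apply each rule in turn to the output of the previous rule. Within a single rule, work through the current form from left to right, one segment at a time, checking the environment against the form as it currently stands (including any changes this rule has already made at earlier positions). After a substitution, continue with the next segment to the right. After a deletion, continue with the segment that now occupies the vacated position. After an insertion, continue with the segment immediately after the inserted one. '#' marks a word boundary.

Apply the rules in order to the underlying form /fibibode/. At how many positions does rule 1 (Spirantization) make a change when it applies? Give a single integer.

3

(1) Spirantization: [fibibode] → [fivivoze]
(2) Vowel Epenthesis: no change — [fivivoze]
(3) Pre-Liquid Lowering: no change — [fivivoze]
Rule 1 changed 3 position(s).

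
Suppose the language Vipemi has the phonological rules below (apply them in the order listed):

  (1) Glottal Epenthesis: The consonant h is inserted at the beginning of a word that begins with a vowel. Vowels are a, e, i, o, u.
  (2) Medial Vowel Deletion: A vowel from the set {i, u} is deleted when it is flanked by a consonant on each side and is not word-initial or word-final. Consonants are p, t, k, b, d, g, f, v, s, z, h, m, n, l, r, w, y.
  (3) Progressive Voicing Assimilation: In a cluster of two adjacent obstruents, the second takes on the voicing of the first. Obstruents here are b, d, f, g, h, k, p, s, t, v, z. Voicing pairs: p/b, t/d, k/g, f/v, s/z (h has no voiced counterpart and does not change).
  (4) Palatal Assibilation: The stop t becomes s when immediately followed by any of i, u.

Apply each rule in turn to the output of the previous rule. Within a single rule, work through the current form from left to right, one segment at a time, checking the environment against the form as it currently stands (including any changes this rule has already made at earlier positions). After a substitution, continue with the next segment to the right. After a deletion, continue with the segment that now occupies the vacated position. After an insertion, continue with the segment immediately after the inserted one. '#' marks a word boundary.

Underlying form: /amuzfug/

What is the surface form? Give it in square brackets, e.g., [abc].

[hamzvg]

(1) Glottal Epenthesis: [amuzfug] → [hamuzfug]
(2) Medial Vowel Deletion: [hamuzfug] → [hamzfg]
(3) Progressive Voicing Assimilation: [hamzfg] → [hamzvg]
(4) Palatal Assibilation: no change — [hamzvg]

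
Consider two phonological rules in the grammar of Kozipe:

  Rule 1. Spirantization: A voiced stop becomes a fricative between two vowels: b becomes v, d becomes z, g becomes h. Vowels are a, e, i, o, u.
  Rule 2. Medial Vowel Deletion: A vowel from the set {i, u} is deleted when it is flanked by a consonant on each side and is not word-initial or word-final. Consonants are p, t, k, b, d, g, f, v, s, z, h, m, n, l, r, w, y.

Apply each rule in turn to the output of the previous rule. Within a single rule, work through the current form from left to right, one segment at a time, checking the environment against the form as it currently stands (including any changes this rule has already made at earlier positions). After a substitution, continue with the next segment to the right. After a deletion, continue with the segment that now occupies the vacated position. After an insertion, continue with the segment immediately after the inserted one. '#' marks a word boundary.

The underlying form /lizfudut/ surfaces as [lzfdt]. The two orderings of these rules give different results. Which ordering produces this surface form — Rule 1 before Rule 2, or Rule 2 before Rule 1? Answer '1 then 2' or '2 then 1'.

2 then 1

Order 1 then 2:
  1 Spirantization: [lizfudut] → [lizfuzut]
  2 Medial Vowel Deletion: [lizfuzut] → [lzfzt]
  result: [lzfzt]
Order 2 then 1:
  2 Medial Vowel Deletion: [lizfudut] → [lzfdt]
  1 Spirantization: no change — [lzfdt]
  result: [lzfdt]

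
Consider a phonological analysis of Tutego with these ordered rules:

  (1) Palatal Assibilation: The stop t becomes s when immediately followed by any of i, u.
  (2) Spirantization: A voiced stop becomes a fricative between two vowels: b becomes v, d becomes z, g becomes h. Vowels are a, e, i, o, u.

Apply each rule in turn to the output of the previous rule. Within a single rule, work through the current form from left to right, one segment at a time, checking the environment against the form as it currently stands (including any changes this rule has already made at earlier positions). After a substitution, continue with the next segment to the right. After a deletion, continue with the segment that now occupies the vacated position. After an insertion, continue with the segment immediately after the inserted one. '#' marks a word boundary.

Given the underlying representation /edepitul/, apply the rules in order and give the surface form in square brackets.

[ezepisul]

(1) Palatal Assibilation: [edepitul] → [edepisul]
(2) Spirantization: [edepisul] → [ezepisul]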